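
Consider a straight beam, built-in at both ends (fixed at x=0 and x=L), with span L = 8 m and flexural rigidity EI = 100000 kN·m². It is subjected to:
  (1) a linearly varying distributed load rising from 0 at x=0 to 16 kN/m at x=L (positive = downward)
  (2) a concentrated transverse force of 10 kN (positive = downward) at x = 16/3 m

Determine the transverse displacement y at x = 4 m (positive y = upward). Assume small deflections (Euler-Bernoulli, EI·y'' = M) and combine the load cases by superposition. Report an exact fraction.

y(4) = -266/253125 m

Load 1 — triangular load w₀=16 kN/m (0→w₀ over full span):
  y_1 = -w₀x²(L-x)²(x+2L)/(120LEI) = -16·4²·(8-4)²·(4+2·8)/(120·8·100000) = -8/9375 m
Load 2 — point force P=10 kN at a=16/3 m (b=L-a=8/3):
  y_2 = -Pb²x²(3aL-(3a+b)x)/(6L³EI)  [x≤a] = -10·(8/3)²·4²·(3·(16/3)·8-(3·(16/3)+(8/3))·4)/(6·8³·100000) = -2/10125 m
Superposition: y = Σ y_i = -266/253125 m ≈ -0.001051 m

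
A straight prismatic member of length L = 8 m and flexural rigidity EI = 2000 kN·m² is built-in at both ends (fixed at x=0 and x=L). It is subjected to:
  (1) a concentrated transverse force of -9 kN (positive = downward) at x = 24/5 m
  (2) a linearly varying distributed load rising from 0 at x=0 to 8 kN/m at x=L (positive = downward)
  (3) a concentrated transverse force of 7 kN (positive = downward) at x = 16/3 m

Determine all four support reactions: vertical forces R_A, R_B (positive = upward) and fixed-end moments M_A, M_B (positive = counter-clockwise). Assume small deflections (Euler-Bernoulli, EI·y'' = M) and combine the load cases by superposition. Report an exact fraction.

Load 1 — point force P=-9 kN at a=24/5 m (b=L-a=16/5):
  R_A = Pb²(3a+b)/L³ = (-9)·(16/5)²·(3·(24/5)+(16/5))/8³ = -396/125 kN
  M_A = Pab²/L² = (-9)·(24/5)·(16/5)²/8² = -864/125 kN·m
  R_B = Pa²(a+3b)/L³ = (-9)·(24/5)²·((24/5)+3·(16/5))/8³ = -729/125 kN
  M_B = -Pa²b/L² = -(-9)·(24/5)²·(16/5)/8² = 1296/125 kN·m
Load 2 — triangular load w₀=8 kN/m (0→w₀ over full span):
  R_A = 3w₀L/20 = 3·8·8/20 = 48/5 kN
  M_A = w₀L²/30 = 8·8²/30 = 256/15 kN·m
  R_B = 7w₀L/20 = 7·8·8/20 = 112/5 kN
  M_B = -w₀L²/20 = -8·8²/20 = -128/5 kN·m
Load 3 — point force P=7 kN at a=16/3 m (b=L-a=8/3):
  R_A = Pb²(3a+b)/L³ = 7·(8/3)²·(3·(16/3)+(8/3))/8³ = 49/27 kN
  M_A = Pab²/L² = 7·(16/3)·(8/3)²/8² = 112/27 kN·m
  R_B = Pa²(a+3b)/L³ = 7·(16/3)²·((16/3)+3·(8/3))/8³ = 140/27 kN
  M_B = -Pa²b/L² = -7·(16/3)²·(8/3)/8² = -224/27 kN·m
Superposition: R_A = 27833/3375 kN, M_A = 48272/3375 kN·m, R_B = 73417/3375 kN, M_B = -79408/3375 kN·m

R_A = 27833/3375 kN, M_A = 48272/3375 kN·m, R_B = 73417/3375 kN, M_B = -79408/3375 kN·m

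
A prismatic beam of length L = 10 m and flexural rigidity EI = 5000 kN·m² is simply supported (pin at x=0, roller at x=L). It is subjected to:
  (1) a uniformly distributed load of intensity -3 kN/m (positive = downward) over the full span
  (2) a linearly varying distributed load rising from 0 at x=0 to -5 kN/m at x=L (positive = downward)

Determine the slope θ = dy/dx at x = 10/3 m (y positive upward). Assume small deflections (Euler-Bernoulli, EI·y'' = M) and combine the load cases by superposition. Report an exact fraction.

θ(10/3) = 221/9720 rad

Load 1 — uniform load w=-3 kN/m over full span:
  θ_1 = -w(L³-6Lx²+4x³)/(24EI) = -(-3)·(10³-6·10·(10/3)²+4·(10/3)³)/(24·5000) = 13/1080 rad
Load 2 — triangular load w₀=-5 kN/m (0→w₀ over full span):
  θ_2 = -w₀(7L⁴-30L²x²+15x⁴)/(360LEI) = -(-5)·(7·10⁴-30·10²·(10/3)²+15·(10/3)⁴)/(360·10·5000) = 13/1215 rad
Superposition: θ = Σ θ_i = 221/9720 rad ≈ 0.022737 rad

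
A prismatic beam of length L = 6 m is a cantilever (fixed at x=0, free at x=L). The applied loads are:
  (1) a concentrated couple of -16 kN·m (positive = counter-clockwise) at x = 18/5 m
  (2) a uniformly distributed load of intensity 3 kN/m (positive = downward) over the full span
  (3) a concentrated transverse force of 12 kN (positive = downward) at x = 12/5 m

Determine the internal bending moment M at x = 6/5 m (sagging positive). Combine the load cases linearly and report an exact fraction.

M(6/5) = -1624/25 kN·m

Load 1 — applied couple M₀=-16 kN·m at a=18/5 m (b=L-a=12/5):
  M_1 = M₀  [x≤a] = (-16) = -16 kN·m
Load 2 — uniform load w=3 kN/m over full span:
  M_2 = -w(L-x)²/2 = -3·(6-(6/5))²/2 = -864/25 kN·m
Load 3 — point force P=12 kN at a=12/5 m (b=L-a=18/5):
  M_3 = -P(a-x)  [x≤a] = -12·((12/5)-(6/5)) = -72/5 kN·m
Superposition: M = Σ M_i = -1624/25 kN·m ≈ -64.960000 kN·m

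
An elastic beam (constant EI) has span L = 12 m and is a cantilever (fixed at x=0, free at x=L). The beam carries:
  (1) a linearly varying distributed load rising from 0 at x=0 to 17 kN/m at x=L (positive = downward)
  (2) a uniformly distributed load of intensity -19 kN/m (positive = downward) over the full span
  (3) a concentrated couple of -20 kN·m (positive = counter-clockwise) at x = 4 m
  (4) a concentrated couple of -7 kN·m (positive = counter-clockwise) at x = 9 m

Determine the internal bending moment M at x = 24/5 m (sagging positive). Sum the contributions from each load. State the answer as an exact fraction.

M(24/5) = 16621/125 kN·m

Load 1 — triangular load w₀=17 kN/m (0→w₀ over full span):
  M_1 = w₀Lx/2 - w₀L²/3 - w₀x³/(6L) = 17·12·(24/5)/2 - 17·12²/3 - 17·(24/5)³/(6·12) = -44064/125 kN·m
Load 2 — uniform load w=-19 kN/m over full span:
  M_2 = -w(L-x)²/2 = -(-19)·(12-(24/5))²/2 = 12312/25 kN·m
Load 3 — applied couple M₀=-20 kN·m at a=4 m (b=L-a=8):
  M_3 = 0  [x>a] = 0 kN·m
Load 4 — applied couple M₀=-7 kN·m at a=9 m (b=L-a=3):
  M_4 = M₀  [x≤a] = (-7) = -7 kN·m
Superposition: M = Σ M_i = 16621/125 kN·m ≈ 132.968000 kN·m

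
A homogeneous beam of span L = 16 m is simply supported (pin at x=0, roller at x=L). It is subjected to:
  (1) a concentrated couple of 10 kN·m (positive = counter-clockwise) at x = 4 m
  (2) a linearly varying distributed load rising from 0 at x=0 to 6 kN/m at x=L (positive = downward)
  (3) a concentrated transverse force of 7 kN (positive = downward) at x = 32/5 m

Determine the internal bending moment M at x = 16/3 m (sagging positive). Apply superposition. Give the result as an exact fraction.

Load 1 — applied couple M₀=10 kN·m at a=4 m (b=L-a=12):
  M_1 = M₀x/L - M₀  [x>a] = 10·(16/3)/16 - 10 = -20/3 kN·m
Load 2 — triangular load w₀=6 kN/m (0→w₀ over full span):
  M_2 = w₀Lx/6 - w₀x³/(6L) = 6·16·(16/3)/6 - 6·(16/3)³/(6·16) = 2048/27 kN·m
Load 3 — point force P=7 kN at a=32/5 m (b=L-a=48/5):
  M_3 = Pbx/L  [x≤a] = 7·(48/5)·(16/3)/16 = 112/5 kN·m
Superposition: M = Σ M_i = 12364/135 kN·m ≈ 91.585185 kN·m

M(16/3) = 12364/135 kN·m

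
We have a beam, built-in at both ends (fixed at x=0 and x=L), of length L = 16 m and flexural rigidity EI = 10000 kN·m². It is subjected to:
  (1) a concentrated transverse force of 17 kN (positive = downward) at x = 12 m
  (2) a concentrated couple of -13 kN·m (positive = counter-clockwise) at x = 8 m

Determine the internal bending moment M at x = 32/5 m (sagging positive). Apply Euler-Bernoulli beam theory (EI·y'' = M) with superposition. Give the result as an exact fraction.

Load 1 — point force P=17 kN at a=12 m (b=L-a=4):
  M_1 = Pb²(3a+b)x/L³ - Pab²/L²  [x≤a] = 17·4²·(3·12+4)·(32/5)/16³ - 17·12·4²/16² = 17/4 kN·m
Load 2 — applied couple M₀=-13 kN·m at a=8 m (b=L-a=8):
  M_2 = R_Ax - M_A  [x≤a] with R_A=-39/32, M_A=-13/4 = (-39/32)·(32/5) - (-13/4) = -91/20 kN·m
Superposition: M = Σ M_i = -3/10 kN·m ≈ -0.300000 kN·m

M(32/5) = -3/10 kN·m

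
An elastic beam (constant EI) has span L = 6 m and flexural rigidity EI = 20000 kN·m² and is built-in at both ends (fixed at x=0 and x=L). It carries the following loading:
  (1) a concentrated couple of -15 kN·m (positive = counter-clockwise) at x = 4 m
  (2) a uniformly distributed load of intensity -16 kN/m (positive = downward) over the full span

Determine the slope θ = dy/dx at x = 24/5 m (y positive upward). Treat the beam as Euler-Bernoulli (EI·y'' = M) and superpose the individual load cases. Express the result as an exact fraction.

Load 1 — applied couple M₀=-15 kN·m at a=4 m (b=L-a=2):
  θ_1 = (R_Ax²/2 - M_Ax - M₀(x-a))/EI  [x>a] with R_A=-10/3, M_A=-5 = ((-10/3)·(24/5)²/2 - (-5)·(24/5) - (-15)·((24/5)-4))/20000 = -3/25000 rad
Load 2 — uniform load w=-16 kN/m over full span:
  θ_2 = -wx(L-x)(L-2x)/(12EI) = -(-16)·(24/5)·(6-(24/5))·(6-2·(24/5))/(12·20000) = -108/78125 rad
Superposition: θ = Σ θ_i = -939/625000 rad ≈ -0.001502 rad

θ(24/5) = -939/625000 rad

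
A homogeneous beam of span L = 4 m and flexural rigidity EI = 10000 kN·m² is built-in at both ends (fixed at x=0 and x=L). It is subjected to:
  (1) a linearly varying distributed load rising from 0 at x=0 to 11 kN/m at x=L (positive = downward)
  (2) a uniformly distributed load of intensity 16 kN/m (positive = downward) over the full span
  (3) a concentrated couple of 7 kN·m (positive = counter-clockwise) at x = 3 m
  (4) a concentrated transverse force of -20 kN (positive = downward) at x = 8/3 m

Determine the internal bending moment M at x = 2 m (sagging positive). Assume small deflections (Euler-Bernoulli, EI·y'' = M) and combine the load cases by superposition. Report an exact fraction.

M(2) = 419/36 kN·m

Load 1 — triangular load w₀=11 kN/m (0→w₀ over full span):
  M_1 = 3w₀Lx/20 - w₀L²/30 - w₀x³/(6L) = 3·11·4·2/20 - 11·4²/30 - 11·2³/(6·4) = 11/3 kN·m
Load 2 — uniform load w=16 kN/m over full span:
  M_2 = wLx/2 - wL²/12 - wx²/2 = 16·4·2/2 - 16·4²/12 - 16·2²/2 = 32/3 kN·m
Load 3 — applied couple M₀=7 kN·m at a=3 m (b=L-a=1):
  M_3 = R_Ax - M_A  [x≤a] with R_A=63/32, M_A=35/16 = (63/32)·2 - (35/16) = 7/4 kN·m
Load 4 — point force P=-20 kN at a=8/3 m (b=L-a=4/3):
  M_4 = Pb²(3a+b)x/L³ - Pab²/L²  [x≤a] = (-20)·(4/3)²·(3·(8/3)+(4/3))·2/4³ - (-20)·(8/3)·(4/3)²/4² = -40/9 kN·m
Superposition: M = Σ M_i = 419/36 kN·m ≈ 11.638889 kN·m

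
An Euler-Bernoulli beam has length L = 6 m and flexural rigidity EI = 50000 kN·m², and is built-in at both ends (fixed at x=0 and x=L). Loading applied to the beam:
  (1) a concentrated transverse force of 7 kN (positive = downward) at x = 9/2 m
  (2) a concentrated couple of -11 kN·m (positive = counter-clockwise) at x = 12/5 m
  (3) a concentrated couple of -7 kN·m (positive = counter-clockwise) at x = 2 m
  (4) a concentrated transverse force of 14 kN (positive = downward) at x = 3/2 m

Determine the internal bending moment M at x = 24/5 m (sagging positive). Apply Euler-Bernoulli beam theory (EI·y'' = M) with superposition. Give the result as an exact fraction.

Load 1 — point force P=7 kN at a=9/2 m (b=L-a=3/2):
  M_1 = Pa²(a+3b)(L-x)/L³ - Pa²b/L²  [x>a] = 7·(9/2)²·((9/2)+3·(3/2))·(6-(24/5))/6³ - 7·(9/2)²·(3/2)/6² = 189/160 kN·m
Load 2 — applied couple M₀=-11 kN·m at a=12/5 m (b=L-a=18/5):
  M_2 = R_Ax - M_A - M₀  [x>a] with R_A=-66/25, M_A=-33/25 = (-66/25)·(24/5) - (-33/25) - (-11) = -44/125 kN·m
Load 3 — applied couple M₀=-7 kN·m at a=2 m (b=L-a=4):
  M_3 = R_Ax - M_A - M₀  [x>a] with R_A=-14/9, M_A=0 = (-14/9)·(24/5) - 0 - (-7) = -7/15 kN·m
Load 4 — point force P=14 kN at a=3/2 m (b=L-a=9/2):
  M_4 = Pa²(a+3b)(L-x)/L³ - Pa²b/L²  [x>a] = 14·(3/2)²·((3/2)+3·(9/2))·(6-(24/5))/6³ - 14·(3/2)²·(9/2)/6² = -21/16 kN·m
Superposition: M = Σ M_i = -11399/12000 kN·m ≈ -0.949917 kN·m

M(24/5) = -11399/12000 kN·m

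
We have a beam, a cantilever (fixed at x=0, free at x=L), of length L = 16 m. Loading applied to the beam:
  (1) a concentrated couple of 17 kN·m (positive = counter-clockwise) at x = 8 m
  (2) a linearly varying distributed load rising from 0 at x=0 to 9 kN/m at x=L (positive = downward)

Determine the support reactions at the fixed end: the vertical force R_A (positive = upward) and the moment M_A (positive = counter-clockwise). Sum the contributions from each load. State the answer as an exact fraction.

Load 1 — applied couple M₀=17 kN·m at a=8 m (b=L-a=8):
  R_A = 0 kN
  M_A = -M₀ = -17 kN·m
Load 2 — triangular load w₀=9 kN/m (0→w₀ over full span):
  R_A = w₀L/2 = 9·16/2 = 72 kN
  M_A = w₀L²/3 = 9·16²/3 = 768 kN·m
Superposition: R_A = 72 kN, M_A = 751 kN·m

R_A = 72 kN, M_A = 751 kN·m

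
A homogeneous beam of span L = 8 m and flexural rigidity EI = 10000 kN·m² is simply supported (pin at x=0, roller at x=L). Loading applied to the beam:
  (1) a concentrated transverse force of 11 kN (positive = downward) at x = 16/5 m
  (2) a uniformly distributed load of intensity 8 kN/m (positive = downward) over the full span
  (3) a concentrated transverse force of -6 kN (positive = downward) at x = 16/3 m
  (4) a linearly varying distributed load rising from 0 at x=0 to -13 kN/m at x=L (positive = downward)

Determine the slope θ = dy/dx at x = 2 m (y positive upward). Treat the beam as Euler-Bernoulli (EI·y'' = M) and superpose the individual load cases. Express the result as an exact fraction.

Load 1 — point force P=11 kN at a=16/5 m (b=L-a=24/5):
  θ_1 = -Pb(L²-b²-3x²)/(6LEI)  [x≤a] = -11·(24/5)·(8²-(24/5)²-3·2²)/(6·8·10000) = -1991/625000 rad
Load 2 — uniform load w=8 kN/m over full span:
  θ_2 = -w(L³-6Lx²+4x³)/(24EI) = -8·(8³-6·8·2²+4·2³)/(24·10000) = -22/1875 rad
Load 3 — point force P=-6 kN at a=16/3 m (b=L-a=8/3):
  θ_3 = -Pb(L²-b²-3x²)/(6LEI)  [x≤a] = -(-6)·(8/3)·(8²-(8/3)²-3·2²)/(6·8·10000) = 101/67500 rad
Load 4 — triangular load w₀=-13 kN/m (0→w₀ over full span):
  θ_4 = -w₀(7L⁴-30L²x²+15x⁴)/(360LEI) = -(-13)·(7·8⁴-30·8²·2²+15·2⁴)/(360·8·10000) = 17251/1800000 rad
Superposition: θ = Σ θ_i = -518231/135000000 rad ≈ -0.003839 rad

θ(2) = -518231/135000000 rad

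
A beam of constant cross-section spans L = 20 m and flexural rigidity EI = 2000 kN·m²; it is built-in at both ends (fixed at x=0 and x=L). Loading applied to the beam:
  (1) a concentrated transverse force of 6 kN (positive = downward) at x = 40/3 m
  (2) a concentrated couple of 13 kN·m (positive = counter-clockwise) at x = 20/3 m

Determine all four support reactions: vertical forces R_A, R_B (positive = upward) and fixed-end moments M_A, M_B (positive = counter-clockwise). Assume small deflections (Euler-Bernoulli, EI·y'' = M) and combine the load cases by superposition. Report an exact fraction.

R_A = 109/45 kN, M_A = 80/9 kN·m, R_B = 161/45 kN, M_B = -121/9 kN·m

Load 1 — point force P=6 kN at a=40/3 m (b=L-a=20/3):
  R_A = Pb²(3a+b)/L³ = 6·(20/3)²·(3·(40/3)+(20/3))/20³ = 14/9 kN
  M_A = Pab²/L² = 6·(40/3)·(20/3)²/20² = 80/9 kN·m
  R_B = Pa²(a+3b)/L³ = 6·(40/3)²·((40/3)+3·(20/3))/20³ = 40/9 kN
  M_B = -Pa²b/L² = -6·(40/3)²·(20/3)/20² = -160/9 kN·m
Load 2 — applied couple M₀=13 kN·m at a=20/3 m (b=L-a=40/3):
  R_A = 6M₀ab/L³ = 6·13·(20/3)·(40/3)/20³ = 13/15 kN
  M_A = M₀b(2a-b)/L² = 13·(40/3)·(2·(20/3)-(40/3))/20² = 0 kN·m
  R_B = -6M₀ab/L³ = -6·13·(20/3)·(40/3)/20³ = -13/15 kN
  M_B = M₀a(2b-a)/L² = 13·(20/3)·(2·(40/3)-(20/3))/20² = 13/3 kN·m
Superposition: R_A = 109/45 kN, M_A = 80/9 kN·m, R_B = 161/45 kN, M_B = -121/9 kN·m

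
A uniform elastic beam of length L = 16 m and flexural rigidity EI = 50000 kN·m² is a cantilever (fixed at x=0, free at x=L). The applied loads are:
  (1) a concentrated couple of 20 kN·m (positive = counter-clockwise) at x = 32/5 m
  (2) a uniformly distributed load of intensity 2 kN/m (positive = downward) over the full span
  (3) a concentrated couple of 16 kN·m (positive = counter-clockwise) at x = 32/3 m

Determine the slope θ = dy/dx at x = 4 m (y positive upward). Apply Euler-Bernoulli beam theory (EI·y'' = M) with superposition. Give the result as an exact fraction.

θ(4) = -121/9375 rad

Load 1 — applied couple M₀=20 kN·m at a=32/5 m (b=L-a=48/5):
  θ_1 = M₀x/EI  [x≤a] = 20·4/50000 = 1/625 rad
Load 2 — uniform load w=2 kN/m over full span:
  θ_2 = -wx(x²-3Lx+3L²)/(6EI) = -2·4·(4²-3·16·4+3·16²)/(6·50000) = -148/9375 rad
Load 3 — applied couple M₀=16 kN·m at a=32/3 m (b=L-a=16/3):
  θ_3 = M₀x/EI  [x≤a] = 16·4/50000 = 4/3125 rad
Superposition: θ = Σ θ_i = -121/9375 rad ≈ -0.012907 rad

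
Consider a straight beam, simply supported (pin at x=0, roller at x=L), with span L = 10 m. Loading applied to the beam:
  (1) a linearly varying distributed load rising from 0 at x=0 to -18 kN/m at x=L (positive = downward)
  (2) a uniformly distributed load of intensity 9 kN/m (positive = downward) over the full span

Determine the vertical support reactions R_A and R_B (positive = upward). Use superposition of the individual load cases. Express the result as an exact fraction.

Load 1 — triangular load w₀=-18 kN/m (0→w₀ over full span):
  R_A = w₀L/6 = (-18)·10/6 = -30 kN
  R_B = w₀L/3 = (-18)·10/3 = -60 kN
Load 2 — uniform load w=9 kN/m over full span:
  R_A = wL/2 = 9·10/2 = 45 kN
  R_B = wL/2 = 9·10/2 = 45 kN
Superposition: R_A = 15 kN, R_B = -15 kN

R_A = 15 kN, R_B = -15 kN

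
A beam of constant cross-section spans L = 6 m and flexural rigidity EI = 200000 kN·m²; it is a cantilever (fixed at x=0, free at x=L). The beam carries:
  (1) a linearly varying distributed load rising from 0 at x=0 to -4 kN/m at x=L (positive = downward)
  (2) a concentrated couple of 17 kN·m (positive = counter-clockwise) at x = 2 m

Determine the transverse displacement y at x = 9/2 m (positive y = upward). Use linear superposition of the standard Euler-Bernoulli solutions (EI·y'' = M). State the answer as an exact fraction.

Load 1 — triangular load w₀=-4 kN/m (0→w₀ over full span):
  y_1 = (w₀Lx³/12-w₀L²x²/6-w₀x⁵/(120L))/EI = ((-4)·6·(9/2)³/12-(-4)·6²·(9/2)²/6-(-4)·(9/2)⁵/(120·6))/200000 = 200961/128000000 m
Load 2 — applied couple M₀=17 kN·m at a=2 m (b=L-a=4):
  y_2 = M₀a(2x-a)/(2EI)  [x>a] = 17·2·(2·(9/2)-2)/(2·200000) = 119/200000 m
Superposition: y = Σ y_i = 277121/128000000 m ≈ 0.002165 m

y(9/2) = 277121/128000000 m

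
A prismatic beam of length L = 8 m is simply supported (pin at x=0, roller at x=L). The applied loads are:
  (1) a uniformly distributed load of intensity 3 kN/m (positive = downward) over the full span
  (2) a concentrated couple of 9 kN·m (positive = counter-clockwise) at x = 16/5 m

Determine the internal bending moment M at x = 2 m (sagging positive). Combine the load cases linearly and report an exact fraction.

M(2) = 81/4 kN·m

Load 1 — uniform load w=3 kN/m over full span:
  M_1 = wx(L-x)/2 = 3·2·(8-2)/2 = 18 kN·m
Load 2 — applied couple M₀=9 kN·m at a=16/5 m (b=L-a=24/5):
  M_2 = M₀x/L  [x≤a] = 9·2/8 = 9/4 kN·m
Superposition: M = Σ M_i = 81/4 kN·m ≈ 20.250000 kN·m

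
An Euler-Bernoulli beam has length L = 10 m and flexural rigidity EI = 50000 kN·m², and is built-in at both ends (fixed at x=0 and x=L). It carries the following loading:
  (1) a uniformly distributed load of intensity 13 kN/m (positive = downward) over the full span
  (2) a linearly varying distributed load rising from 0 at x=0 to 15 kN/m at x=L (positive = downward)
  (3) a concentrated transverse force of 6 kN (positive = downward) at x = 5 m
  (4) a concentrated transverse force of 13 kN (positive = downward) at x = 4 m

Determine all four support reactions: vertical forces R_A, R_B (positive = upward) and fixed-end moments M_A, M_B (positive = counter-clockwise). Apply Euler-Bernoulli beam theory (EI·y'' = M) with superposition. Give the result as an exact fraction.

R_A = 24731/250 kN, M_A = 27683/150 kN·m, R_B = 31269/250 kN, M_B = -30497/150 kN·m

Load 1 — uniform load w=13 kN/m over full span:
  R_A = wL/2 = 13·10/2 = 65 kN
  M_A = wL²/12 = 13·10²/12 = 325/3 kN·m
  R_B = wL/2 = 13·10/2 = 65 kN
  M_B = -wL²/12 = -13·10²/12 = -325/3 kN·m
Load 2 — triangular load w₀=15 kN/m (0→w₀ over full span):
  R_A = 3w₀L/20 = 3·15·10/20 = 45/2 kN
  M_A = w₀L²/30 = 15·10²/30 = 50 kN·m
  R_B = 7w₀L/20 = 7·15·10/20 = 105/2 kN
  M_B = -w₀L²/20 = -15·10²/20 = -75 kN·m
Load 3 — point force P=6 kN at a=5 m (b=L-a=5):
  R_A = Pb²(3a+b)/L³ = 6·5²·(3·5+5)/10³ = 3 kN
  M_A = Pab²/L² = 6·5·5²/10² = 15/2 kN·m
  R_B = Pa²(a+3b)/L³ = 6·5²·(5+3·5)/10³ = 3 kN
  M_B = -Pa²b/L² = -6·5²·5/10² = -15/2 kN·m
Load 4 — point force P=13 kN at a=4 m (b=L-a=6):
  R_A = Pb²(3a+b)/L³ = 13·6²·(3·4+6)/10³ = 1053/125 kN
  M_A = Pab²/L² = 13·4·6²/10² = 468/25 kN·m
  R_B = Pa²(a+3b)/L³ = 13·4²·(4+3·6)/10³ = 572/125 kN
  M_B = -Pa²b/L² = -13·4²·6/10² = -312/25 kN·m
Superposition: R_A = 24731/250 kN, M_A = 27683/150 kN·m, R_B = 31269/250 kN, M_B = -30497/150 kN·m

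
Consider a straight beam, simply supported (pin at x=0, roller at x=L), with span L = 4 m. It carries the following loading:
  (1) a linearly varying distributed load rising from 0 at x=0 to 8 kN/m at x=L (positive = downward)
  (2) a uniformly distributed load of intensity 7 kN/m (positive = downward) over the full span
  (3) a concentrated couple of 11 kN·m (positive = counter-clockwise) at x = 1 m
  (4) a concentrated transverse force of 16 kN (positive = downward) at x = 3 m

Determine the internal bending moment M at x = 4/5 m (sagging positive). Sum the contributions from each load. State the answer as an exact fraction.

Load 1 — triangular load w₀=8 kN/m (0→w₀ over full span):
  M_1 = w₀Lx/6 - w₀x³/(6L) = 8·4·(4/5)/6 - 8·(4/5)³/(6·4) = 512/125 kN·m
Load 2 — uniform load w=7 kN/m over full span:
  M_2 = wx(L-x)/2 = 7·(4/5)·(4-(4/5))/2 = 224/25 kN·m
Load 3 — applied couple M₀=11 kN·m at a=1 m (b=L-a=3):
  M_3 = M₀x/L  [x≤a] = 11·(4/5)/4 = 11/5 kN·m
Load 4 — point force P=16 kN at a=3 m (b=L-a=1):
  M_4 = Pbx/L  [x≤a] = 16·1·(4/5)/4 = 16/5 kN·m
Superposition: M = Σ M_i = 2307/125 kN·m ≈ 18.456000 kN·m

M(4/5) = 2307/125 kN·m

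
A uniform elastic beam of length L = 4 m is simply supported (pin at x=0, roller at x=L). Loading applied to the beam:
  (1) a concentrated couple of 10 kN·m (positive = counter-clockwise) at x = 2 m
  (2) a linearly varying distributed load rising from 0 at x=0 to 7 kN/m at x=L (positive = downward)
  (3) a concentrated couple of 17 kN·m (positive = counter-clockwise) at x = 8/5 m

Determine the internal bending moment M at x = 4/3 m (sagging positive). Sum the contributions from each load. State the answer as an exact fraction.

M(4/3) = 1177/81 kN·m

Load 1 — applied couple M₀=10 kN·m at a=2 m (b=L-a=2):
  M_1 = M₀x/L  [x≤a] = 10·(4/3)/4 = 10/3 kN·m
Load 2 — triangular load w₀=7 kN/m (0→w₀ over full span):
  M_2 = w₀Lx/6 - w₀x³/(6L) = 7·4·(4/3)/6 - 7·(4/3)³/(6·4) = 448/81 kN·m
Load 3 — applied couple M₀=17 kN·m at a=8/5 m (b=L-a=12/5):
  M_3 = M₀x/L  [x≤a] = 17·(4/3)/4 = 17/3 kN·m
Superposition: M = Σ M_i = 1177/81 kN·m ≈ 14.530864 kN·m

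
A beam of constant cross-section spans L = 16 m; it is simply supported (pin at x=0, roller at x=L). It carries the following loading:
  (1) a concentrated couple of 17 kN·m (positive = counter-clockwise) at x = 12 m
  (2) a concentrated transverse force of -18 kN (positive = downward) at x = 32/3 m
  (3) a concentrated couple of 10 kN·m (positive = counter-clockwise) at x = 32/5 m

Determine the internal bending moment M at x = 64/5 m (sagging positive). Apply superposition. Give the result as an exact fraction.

Load 1 — applied couple M₀=17 kN·m at a=12 m (b=L-a=4):
  M_1 = M₀x/L - M₀  [x>a] = 17·(64/5)/16 - 17 = -17/5 kN·m
Load 2 — point force P=-18 kN at a=32/3 m (b=L-a=16/3):
  M_2 = Pa(L-x)/L  [x>a] = (-18)·(32/3)·(16-(64/5))/16 = -192/5 kN·m
Load 3 — applied couple M₀=10 kN·m at a=32/5 m (b=L-a=48/5):
  M_3 = M₀x/L - M₀  [x>a] = 10·(64/5)/16 - 10 = -2 kN·m
Superposition: M = Σ M_i = -219/5 kN·m ≈ -43.800000 kN·m

M(64/5) = -219/5 kN·m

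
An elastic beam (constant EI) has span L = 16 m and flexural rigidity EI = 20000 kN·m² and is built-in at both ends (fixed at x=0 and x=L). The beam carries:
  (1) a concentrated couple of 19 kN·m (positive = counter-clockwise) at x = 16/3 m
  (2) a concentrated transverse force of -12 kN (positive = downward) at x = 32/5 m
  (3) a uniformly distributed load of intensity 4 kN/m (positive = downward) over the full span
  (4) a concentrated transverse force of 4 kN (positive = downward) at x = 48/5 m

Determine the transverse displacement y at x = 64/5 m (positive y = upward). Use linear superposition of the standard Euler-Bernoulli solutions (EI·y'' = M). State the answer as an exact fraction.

Load 1 — applied couple M₀=19 kN·m at a=16/3 m (b=L-a=32/3):
  y_1 = (R_Ax³/6 - M_Ax²/2 - M₀(x-a)²/2)/EI  [x>a] with R_A=19/12, M_A=0 = ((19/12)·(64/5)³/6 - 0·(64/5)²/2 - 19·((64/5)-(16/3))²/2)/20000 = 836/703125 m
Load 2 — point force P=-12 kN at a=32/5 m (b=L-a=48/5):
  y_2 = -Pa²(L-x)²(3bL-(3b+a)(L-x))/(6L³EI)  [x>a] = -(-12)·(32/5)²·(16-(64/5))²·(3·(48/5)·16-(3·(48/5)+(32/5))·(16-(64/5)))/(6·16³·20000) = 34816/9765625 m
Load 3 — uniform load w=4 kN/m over full span:
  y_3 = -wx²(L-x)²/(24EI) = -4·(64/5)²·(16-(64/5))²/(24·20000) = -16384/1171875 m
Load 4 — point force P=4 kN at a=48/5 m (b=L-a=32/5):
  y_4 = -Pa²(L-x)²(3bL-(3b+a)(L-x))/(6L³EI)  [x>a] = -4·(48/5)²·(16-(64/5))²·(3·(32/5)·16-(3·(32/5)+(48/5))·(16-(64/5)))/(6·16³·20000) = -16128/9765625 m
Superposition: y = Σ y_i = -956108/87890625 m ≈ -0.010878 m

y(64/5) = -956108/87890625 m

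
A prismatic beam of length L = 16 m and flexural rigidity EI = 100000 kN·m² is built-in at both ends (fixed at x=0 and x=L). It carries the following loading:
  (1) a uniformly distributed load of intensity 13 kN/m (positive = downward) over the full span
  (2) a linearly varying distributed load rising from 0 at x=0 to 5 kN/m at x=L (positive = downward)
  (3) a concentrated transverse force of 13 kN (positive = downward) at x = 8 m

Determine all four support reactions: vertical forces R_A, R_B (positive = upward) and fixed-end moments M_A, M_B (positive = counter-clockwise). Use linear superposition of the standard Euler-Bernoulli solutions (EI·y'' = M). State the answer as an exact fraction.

R_A = 245/2 kN, M_A = 346 kN·m, R_B = 277/2 kN, M_B = -1102/3 kN·m

Load 1 — uniform load w=13 kN/m over full span:
  R_A = wL/2 = 13·16/2 = 104 kN
  M_A = wL²/12 = 13·16²/12 = 832/3 kN·m
  R_B = wL/2 = 13·16/2 = 104 kN
  M_B = -wL²/12 = -13·16²/12 = -832/3 kN·m
Load 2 — triangular load w₀=5 kN/m (0→w₀ over full span):
  R_A = 3w₀L/20 = 3·5·16/20 = 12 kN
  M_A = w₀L²/30 = 5·16²/30 = 128/3 kN·m
  R_B = 7w₀L/20 = 7·5·16/20 = 28 kN
  M_B = -w₀L²/20 = -5·16²/20 = -64 kN·m
Load 3 — point force P=13 kN at a=8 m (b=L-a=8):
  R_A = Pb²(3a+b)/L³ = 13·8²·(3·8+8)/16³ = 13/2 kN
  M_A = Pab²/L² = 13·8·8²/16² = 26 kN·m
  R_B = Pa²(a+3b)/L³ = 13·8²·(8+3·8)/16³ = 13/2 kN
  M_B = -Pa²b/L² = -13·8²·8/16² = -26 kN·m
Superposition: R_A = 245/2 kN, M_A = 346 kN·m, R_B = 277/2 kN, M_B = -1102/3 kN·m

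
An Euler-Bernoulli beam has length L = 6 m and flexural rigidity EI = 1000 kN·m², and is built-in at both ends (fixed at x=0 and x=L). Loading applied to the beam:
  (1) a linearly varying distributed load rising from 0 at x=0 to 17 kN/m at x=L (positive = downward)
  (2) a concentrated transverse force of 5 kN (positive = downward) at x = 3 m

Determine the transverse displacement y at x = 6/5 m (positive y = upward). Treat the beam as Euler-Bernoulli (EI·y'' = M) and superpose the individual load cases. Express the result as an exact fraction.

y(6/5) = -385011/31250000 m

Load 1 — triangular load w₀=17 kN/m (0→w₀ over full span):
  y_1 = -w₀x²(L-x)²(x+2L)/(120LEI) = -17·(6/5)²·(6-(6/5))²·((6/5)+2·6)/(120·6·1000) = -20196/1953125 m
Load 2 — point force P=5 kN at a=3 m (b=L-a=3):
  y_2 = -Pb²x²(3aL-(3a+b)x)/(6L³EI)  [x≤a] = -5·3²·(6/5)²·(3·3·6-(3·3+3)·(6/5))/(6·6³·1000) = -99/50000 m
Superposition: y = Σ y_i = -385011/31250000 m ≈ -0.012320 m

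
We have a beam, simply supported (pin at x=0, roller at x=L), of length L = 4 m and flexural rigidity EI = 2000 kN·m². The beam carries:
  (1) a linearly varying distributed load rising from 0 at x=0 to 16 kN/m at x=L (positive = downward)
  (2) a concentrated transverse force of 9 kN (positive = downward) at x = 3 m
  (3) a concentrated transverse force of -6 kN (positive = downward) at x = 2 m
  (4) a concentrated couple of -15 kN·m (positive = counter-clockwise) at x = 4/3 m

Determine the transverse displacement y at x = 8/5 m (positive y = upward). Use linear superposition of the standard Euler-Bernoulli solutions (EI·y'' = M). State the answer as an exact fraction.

Load 1 — triangular load w₀=16 kN/m (0→w₀ over full span):
  y_1 = -w₀x(7L⁴-10L²x²+3x⁴)/(360LEI) = -16·(8/5)·(7·4⁴-10·4²·(8/5)²+3·(8/5)⁴)/(360·4·2000) = -73024/5859375 m
Load 2 — point force P=9 kN at a=3 m (b=L-a=1):
  y_2 = -Pbx(L²-b²-x²)/(6LEI)  [x≤a] = -9·1·(8/5)·(4²-1²-(8/5)²)/(6·4·2000) = -933/250000 m
Load 3 — point force P=-6 kN at a=2 m (b=L-a=2):
  y_3 = -Pbx(L²-b²-x²)/(6LEI)  [x≤a] = -(-6)·2·(8/5)·(4²-2²-(8/5)²)/(6·4·2000) = 59/15625 m
Load 4 — applied couple M₀=-15 kN·m at a=4/3 m (b=L-a=8/3):
  y_4 = (M₀x³/(6L)-M₀(x-a)²/2+C₁x)/EI  [x>a] with C₁=M₀(3b²-L²)/(6L)=-10/3 = ((-15)·(8/5)³/(6·4)-(-15)·((8/5)-(4/3))²/2+(-10/3)·(8/5))/2000 = -23/6250 m
Superposition: y = Σ y_i = -1509259/93750000 m ≈ -0.016099 m

y(8/5) = -1509259/93750000 m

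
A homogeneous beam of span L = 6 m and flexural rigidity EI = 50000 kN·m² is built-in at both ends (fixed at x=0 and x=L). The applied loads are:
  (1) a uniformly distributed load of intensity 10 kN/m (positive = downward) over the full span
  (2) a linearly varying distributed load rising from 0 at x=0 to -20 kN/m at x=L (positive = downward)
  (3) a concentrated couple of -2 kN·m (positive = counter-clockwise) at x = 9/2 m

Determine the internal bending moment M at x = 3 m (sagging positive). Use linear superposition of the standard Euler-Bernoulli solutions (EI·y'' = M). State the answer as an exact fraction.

Load 1 — uniform load w=10 kN/m over full span:
  M_1 = wLx/2 - wL²/12 - wx²/2 = 10·6·3/2 - 10·6²/12 - 10·3²/2 = 15 kN·m
Load 2 — triangular load w₀=-20 kN/m (0→w₀ over full span):
  M_2 = 3w₀Lx/20 - w₀L²/30 - w₀x³/(6L) = 3·(-20)·6·3/20 - (-20)·6²/30 - (-20)·3³/(6·6) = -15 kN·m
Load 3 — applied couple M₀=-2 kN·m at a=9/2 m (b=L-a=3/2):
  M_3 = R_Ax - M_A  [x≤a] with R_A=-3/8, M_A=-5/8 = (-3/8)·3 - (-5/8) = -1/2 kN·m
Superposition: M = Σ M_i = -1/2 kN·m ≈ -0.500000 kN·m

M(3) = -1/2 kN·m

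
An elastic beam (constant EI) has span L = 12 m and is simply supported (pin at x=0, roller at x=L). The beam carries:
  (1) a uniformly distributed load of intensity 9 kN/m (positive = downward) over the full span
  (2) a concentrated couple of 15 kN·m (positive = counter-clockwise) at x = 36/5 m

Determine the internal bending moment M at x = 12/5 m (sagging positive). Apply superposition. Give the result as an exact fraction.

M(12/5) = 2667/25 kN·m

Load 1 — uniform load w=9 kN/m over full span:
  M_1 = wx(L-x)/2 = 9·(12/5)·(12-(12/5))/2 = 2592/25 kN·m
Load 2 — applied couple M₀=15 kN·m at a=36/5 m (b=L-a=24/5):
  M_2 = M₀x/L  [x≤a] = 15·(12/5)/12 = 3 kN·m
Superposition: M = Σ M_i = 2667/25 kN·m ≈ 106.680000 kN·m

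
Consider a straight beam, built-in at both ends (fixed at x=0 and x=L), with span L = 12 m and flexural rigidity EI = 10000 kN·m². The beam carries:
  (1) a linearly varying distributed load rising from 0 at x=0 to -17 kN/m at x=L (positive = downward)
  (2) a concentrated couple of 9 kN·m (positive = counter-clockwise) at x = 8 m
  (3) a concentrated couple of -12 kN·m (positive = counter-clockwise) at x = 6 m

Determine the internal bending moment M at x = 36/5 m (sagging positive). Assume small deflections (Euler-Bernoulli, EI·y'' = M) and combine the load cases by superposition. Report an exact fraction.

M(36/5) = -5274/125 kN·m

Load 1 — triangular load w₀=-17 kN/m (0→w₀ over full span):
  M_1 = 3w₀Lx/20 - w₀L²/30 - w₀x³/(6L) = 3·(-17)·12·(36/5)/20 - (-17)·12²/30 - (-17)·(36/5)³/(6·12) = -6324/125 kN·m
Load 2 — applied couple M₀=9 kN·m at a=8 m (b=L-a=4):
  M_2 = R_Ax - M_A  [x≤a] with R_A=1, M_A=3 = 1·(36/5) - 3 = 21/5 kN·m
Load 3 — applied couple M₀=-12 kN·m at a=6 m (b=L-a=6):
  M_3 = R_Ax - M_A - M₀  [x>a] with R_A=-3/2, M_A=-3 = (-3/2)·(36/5) - (-3) - (-12) = 21/5 kN·m
Superposition: M = Σ M_i = -5274/125 kN·m ≈ -42.192000 kN·m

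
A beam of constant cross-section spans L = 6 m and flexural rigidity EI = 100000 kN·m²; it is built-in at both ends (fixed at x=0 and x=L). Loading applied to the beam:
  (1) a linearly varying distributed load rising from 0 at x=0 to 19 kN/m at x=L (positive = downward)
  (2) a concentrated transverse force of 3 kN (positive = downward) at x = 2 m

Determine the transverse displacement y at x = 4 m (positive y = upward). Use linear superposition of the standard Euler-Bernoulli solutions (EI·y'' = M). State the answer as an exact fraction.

y(4) = -967/3375000 m

Load 1 — triangular load w₀=19 kN/m (0→w₀ over full span):
  y_1 = -w₀x²(L-x)²(x+2L)/(120LEI) = -19·4²·(6-4)²·(4+2·6)/(120·6·100000) = -38/140625 m
Load 2 — point force P=3 kN at a=2 m (b=L-a=4):
  y_2 = -Pa²(L-x)²(3bL-(3b+a)(L-x))/(6L³EI)  [x>a] = -3·2²·(6-4)²·(3·4·6-(3·4+2)·(6-4))/(6·6³·100000) = -11/675000 m
Superposition: y = Σ y_i = -967/3375000 m ≈ -0.000287 m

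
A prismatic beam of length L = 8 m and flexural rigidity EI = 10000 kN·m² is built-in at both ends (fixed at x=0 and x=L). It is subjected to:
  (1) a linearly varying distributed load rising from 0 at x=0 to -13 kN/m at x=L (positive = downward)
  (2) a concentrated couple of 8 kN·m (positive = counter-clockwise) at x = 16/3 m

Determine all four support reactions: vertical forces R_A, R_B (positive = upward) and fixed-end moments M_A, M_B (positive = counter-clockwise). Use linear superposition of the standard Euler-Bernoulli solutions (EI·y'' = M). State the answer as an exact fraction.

R_A = -214/15 kN, M_A = -376/15 kN·m, R_B = -566/15 kN, M_B = 208/5 kN·m

Load 1 — triangular load w₀=-13 kN/m (0→w₀ over full span):
  R_A = 3w₀L/20 = 3·(-13)·8/20 = -78/5 kN
  M_A = w₀L²/30 = (-13)·8²/30 = -416/15 kN·m
  R_B = 7w₀L/20 = 7·(-13)·8/20 = -182/5 kN
  M_B = -w₀L²/20 = -(-13)·8²/20 = 208/5 kN·m
Load 2 — applied couple M₀=8 kN·m at a=16/3 m (b=L-a=8/3):
  R_A = 6M₀ab/L³ = 6·8·(16/3)·(8/3)/8³ = 4/3 kN
  M_A = M₀b(2a-b)/L² = 8·(8/3)·(2·(16/3)-(8/3))/8² = 8/3 kN·m
  R_B = -6M₀ab/L³ = -6·8·(16/3)·(8/3)/8³ = -4/3 kN
  M_B = M₀a(2b-a)/L² = 8·(16/3)·(2·(8/3)-(16/3))/8² = 0 kN·m
Superposition: R_A = -214/15 kN, M_A = -376/15 kN·m, R_B = -566/15 kN, M_B = 208/5 kN·m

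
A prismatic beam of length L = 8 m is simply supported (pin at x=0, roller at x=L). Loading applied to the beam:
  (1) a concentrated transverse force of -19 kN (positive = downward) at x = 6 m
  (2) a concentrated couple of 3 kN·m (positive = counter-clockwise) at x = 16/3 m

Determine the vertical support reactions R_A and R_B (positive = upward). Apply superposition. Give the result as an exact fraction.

Load 1 — point force P=-19 kN at a=6 m (b=L-a=2):
  R_A = Pb/L = (-19)·2/8 = -19/4 kN
  R_B = Pa/L = (-19)·6/8 = -57/4 kN
Load 2 — applied couple M₀=3 kN·m at a=16/3 m (b=L-a=8/3):
  R_A = M₀/L = 3/8 kN
  R_B = -M₀/L = -3/8 kN
Superposition: R_A = -35/8 kN, R_B = -117/8 kN

R_A = -35/8 kN, R_B = -117/8 kN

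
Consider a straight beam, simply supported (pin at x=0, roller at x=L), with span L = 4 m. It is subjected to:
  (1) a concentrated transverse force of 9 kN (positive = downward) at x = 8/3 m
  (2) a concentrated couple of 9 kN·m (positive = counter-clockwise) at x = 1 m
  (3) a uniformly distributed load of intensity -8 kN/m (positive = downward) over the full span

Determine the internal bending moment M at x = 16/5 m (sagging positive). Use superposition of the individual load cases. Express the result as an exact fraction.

M(16/5) = -181/25 kN·m

Load 1 — point force P=9 kN at a=8/3 m (b=L-a=4/3):
  M_1 = Pa(L-x)/L  [x>a] = 9·(8/3)·(4-(16/5))/4 = 24/5 kN·m
Load 2 — applied couple M₀=9 kN·m at a=1 m (b=L-a=3):
  M_2 = M₀x/L - M₀  [x>a] = 9·(16/5)/4 - 9 = -9/5 kN·m
Load 3 — uniform load w=-8 kN/m over full span:
  M_3 = wx(L-x)/2 = (-8)·(16/5)·(4-(16/5))/2 = -256/25 kN·m
Superposition: M = Σ M_i = -181/25 kN·m ≈ -7.240000 kN·m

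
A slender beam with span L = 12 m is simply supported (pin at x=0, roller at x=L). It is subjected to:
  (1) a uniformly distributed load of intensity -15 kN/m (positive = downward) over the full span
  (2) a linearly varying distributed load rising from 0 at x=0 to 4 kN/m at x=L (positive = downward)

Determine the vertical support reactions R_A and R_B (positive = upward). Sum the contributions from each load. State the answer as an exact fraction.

R_A = -82 kN, R_B = -74 kN

Load 1 — uniform load w=-15 kN/m over full span:
  R_A = wL/2 = (-15)·12/2 = -90 kN
  R_B = wL/2 = (-15)·12/2 = -90 kN
Load 2 — triangular load w₀=4 kN/m (0→w₀ over full span):
  R_A = w₀L/6 = 4·12/6 = 8 kN
  R_B = w₀L/3 = 4·12/3 = 16 kN
Superposition: R_A = -82 kN, R_B = -74 kN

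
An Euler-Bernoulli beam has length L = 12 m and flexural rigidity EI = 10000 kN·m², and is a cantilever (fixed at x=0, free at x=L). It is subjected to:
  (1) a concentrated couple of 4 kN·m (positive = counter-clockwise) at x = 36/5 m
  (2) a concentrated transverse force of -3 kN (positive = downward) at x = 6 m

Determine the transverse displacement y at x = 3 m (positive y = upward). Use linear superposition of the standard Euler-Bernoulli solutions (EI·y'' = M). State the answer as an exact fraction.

y(3) = 171/20000 m

Load 1 — applied couple M₀=4 kN·m at a=36/5 m (b=L-a=24/5):
  y_1 = M₀x²/(2EI)  [x≤a] = 4·3²/(2·10000) = 9/5000 m
Load 2 — point force P=-3 kN at a=6 m (b=L-a=6):
  y_2 = -Px²(3a-x)/(6EI)  [x≤a] = -(-3)·3²·(3·6-3)/(6·10000) = 27/4000 m
Superposition: y = Σ y_i = 171/20000 m ≈ 0.008550 m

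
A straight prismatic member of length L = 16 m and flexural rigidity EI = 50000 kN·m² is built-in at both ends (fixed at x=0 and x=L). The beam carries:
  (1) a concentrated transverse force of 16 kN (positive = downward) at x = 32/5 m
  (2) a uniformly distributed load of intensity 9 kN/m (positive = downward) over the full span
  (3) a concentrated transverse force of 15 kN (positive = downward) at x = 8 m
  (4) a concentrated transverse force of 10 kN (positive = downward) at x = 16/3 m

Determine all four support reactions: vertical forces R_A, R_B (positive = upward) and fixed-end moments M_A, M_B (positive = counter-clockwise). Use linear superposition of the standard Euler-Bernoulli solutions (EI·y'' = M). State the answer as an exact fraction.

R_A = 656609/6750 kN, M_A = 953666/3375 kN·m, R_B = 592141/6750 kN, M_B = -872194/3375 kN·m

Load 1 — point force P=16 kN at a=32/5 m (b=L-a=48/5):
  R_A = Pb²(3a+b)/L³ = 16·(48/5)²·(3·(32/5)+(48/5))/16³ = 1296/125 kN
  M_A = Pab²/L² = 16·(32/5)·(48/5)²/16² = 4608/125 kN·m
  R_B = Pa²(a+3b)/L³ = 16·(32/5)²·((32/5)+3·(48/5))/16³ = 704/125 kN
  M_B = -Pa²b/L² = -16·(32/5)²·(48/5)/16² = -3072/125 kN·m
Load 2 — uniform load w=9 kN/m over full span:
  R_A = wL/2 = 9·16/2 = 72 kN
  M_A = wL²/12 = 9·16²/12 = 192 kN·m
  R_B = wL/2 = 9·16/2 = 72 kN
  M_B = -wL²/12 = -9·16²/12 = -192 kN·m
Load 3 — point force P=15 kN at a=8 m (b=L-a=8):
  R_A = Pb²(3a+b)/L³ = 15·8²·(3·8+8)/16³ = 15/2 kN
  M_A = Pab²/L² = 15·8·8²/16² = 30 kN·m
  R_B = Pa²(a+3b)/L³ = 15·8²·(8+3·8)/16³ = 15/2 kN
  M_B = -Pa²b/L² = -15·8²·8/16² = -30 kN·m
Load 4 — point force P=10 kN at a=16/3 m (b=L-a=32/3):
  R_A = Pb²(3a+b)/L³ = 10·(32/3)²·(3·(16/3)+(32/3))/16³ = 200/27 kN
  M_A = Pab²/L² = 10·(16/3)·(32/3)²/16² = 640/27 kN·m
  R_B = Pa²(a+3b)/L³ = 10·(16/3)²·((16/3)+3·(32/3))/16³ = 70/27 kN
  M_B = -Pa²b/L² = -10·(16/3)²·(32/3)/16² = -320/27 kN·m
Superposition: R_A = 656609/6750 kN, M_A = 953666/3375 kN·m, R_B = 592141/6750 kN, M_B = -872194/3375 kN·m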